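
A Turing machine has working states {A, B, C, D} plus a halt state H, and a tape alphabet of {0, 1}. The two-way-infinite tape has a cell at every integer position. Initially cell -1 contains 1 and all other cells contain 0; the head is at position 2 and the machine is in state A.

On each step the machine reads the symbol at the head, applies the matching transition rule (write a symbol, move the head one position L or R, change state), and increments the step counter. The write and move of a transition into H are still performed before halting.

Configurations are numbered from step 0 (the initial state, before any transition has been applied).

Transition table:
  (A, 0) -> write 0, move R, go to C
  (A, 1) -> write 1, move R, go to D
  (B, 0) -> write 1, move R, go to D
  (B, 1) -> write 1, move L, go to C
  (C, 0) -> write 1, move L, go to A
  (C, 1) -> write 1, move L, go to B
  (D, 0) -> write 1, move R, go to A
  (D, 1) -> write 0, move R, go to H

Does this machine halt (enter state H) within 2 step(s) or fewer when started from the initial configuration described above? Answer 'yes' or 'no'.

Answer: no

Derivation:
Step 1: in state A at pos 2, read 0 -> (A,0)->write 0,move R,goto C. Now: state=C, head=3, tape[-2..4]=0100000 (head:      ^)
Step 2: in state C at pos 3, read 0 -> (C,0)->write 1,move L,goto A. Now: state=A, head=2, tape[-2..4]=0100010 (head:     ^)
After 2 step(s): state = A (not H) -> not halted within 2 -> no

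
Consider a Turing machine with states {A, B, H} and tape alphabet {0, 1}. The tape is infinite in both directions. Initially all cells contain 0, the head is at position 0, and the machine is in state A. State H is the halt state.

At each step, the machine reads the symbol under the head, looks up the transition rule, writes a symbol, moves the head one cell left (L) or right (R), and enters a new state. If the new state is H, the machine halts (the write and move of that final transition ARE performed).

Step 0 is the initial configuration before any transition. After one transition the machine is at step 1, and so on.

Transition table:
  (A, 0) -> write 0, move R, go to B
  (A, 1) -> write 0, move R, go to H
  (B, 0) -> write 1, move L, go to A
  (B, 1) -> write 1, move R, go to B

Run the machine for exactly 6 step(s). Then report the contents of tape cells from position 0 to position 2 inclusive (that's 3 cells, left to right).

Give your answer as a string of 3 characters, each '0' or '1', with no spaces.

Step 1: in state A at pos 0, read 0 -> (A,0)->write 0,move R,goto B. Now: state=B, head=1, tape[-1..2]=0000 (head:   ^)
Step 2: in state B at pos 1, read 0 -> (B,0)->write 1,move L,goto A. Now: state=A, head=0, tape[-1..2]=0010 (head:  ^)
Step 3: in state A at pos 0, read 0 -> (A,0)->write 0,move R,goto B. Now: state=B, head=1, tape[-1..2]=0010 (head:   ^)
Step 4: in state B at pos 1, read 1 -> (B,1)->write 1,move R,goto B. Now: state=B, head=2, tape[-1..3]=00100 (head:    ^)
Step 5: in state B at pos 2, read 0 -> (B,0)->write 1,move L,goto A. Now: state=A, head=1, tape[-1..3]=00110 (head:   ^)
Step 6: in state A at pos 1, read 1 -> (A,1)->write 0,move R,goto H. Now: state=H, head=2, tape[-1..3]=00010 (head:    ^)

Answer: 001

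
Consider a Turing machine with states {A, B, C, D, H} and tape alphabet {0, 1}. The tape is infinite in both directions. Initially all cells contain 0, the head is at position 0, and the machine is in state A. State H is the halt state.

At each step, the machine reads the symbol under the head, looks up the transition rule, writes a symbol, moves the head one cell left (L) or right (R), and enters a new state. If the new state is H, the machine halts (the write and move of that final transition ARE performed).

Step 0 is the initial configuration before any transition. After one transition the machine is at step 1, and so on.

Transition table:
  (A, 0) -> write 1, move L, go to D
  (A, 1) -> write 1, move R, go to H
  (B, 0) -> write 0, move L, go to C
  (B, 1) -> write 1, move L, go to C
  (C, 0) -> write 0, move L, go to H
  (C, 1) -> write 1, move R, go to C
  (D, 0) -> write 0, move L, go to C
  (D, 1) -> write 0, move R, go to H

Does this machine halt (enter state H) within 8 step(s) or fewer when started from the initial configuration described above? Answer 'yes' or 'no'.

Step 1: in state A at pos 0, read 0 -> (A,0)->write 1,move L,goto D. Now: state=D, head=-1, tape[-2..1]=0010 (head:  ^)
Step 2: in state D at pos -1, read 0 -> (D,0)->write 0,move L,goto C. Now: state=C, head=-2, tape[-3..1]=00010 (head:  ^)
Step 3: in state C at pos -2, read 0 -> (C,0)->write 0,move L,goto H. Now: state=H, head=-3, tape[-4..1]=000010 (head:  ^)
State H reached at step 3; 3 <= 8 -> yes

Answer: yes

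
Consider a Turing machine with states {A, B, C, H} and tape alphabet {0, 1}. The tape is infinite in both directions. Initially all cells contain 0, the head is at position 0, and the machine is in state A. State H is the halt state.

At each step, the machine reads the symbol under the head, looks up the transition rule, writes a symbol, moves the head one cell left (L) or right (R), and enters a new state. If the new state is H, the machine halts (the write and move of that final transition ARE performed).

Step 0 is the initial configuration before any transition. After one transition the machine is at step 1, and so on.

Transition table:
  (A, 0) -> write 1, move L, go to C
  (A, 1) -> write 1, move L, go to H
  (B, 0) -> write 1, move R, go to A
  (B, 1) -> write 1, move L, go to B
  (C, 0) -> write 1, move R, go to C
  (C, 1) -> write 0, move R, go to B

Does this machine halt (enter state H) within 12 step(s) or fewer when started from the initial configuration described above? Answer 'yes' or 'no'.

Answer: yes

Derivation:
Step 1: in state A at pos 0, read 0 -> (A,0)->write 1,move L,goto C. Now: state=C, head=-1, tape[-2..1]=0010 (head:  ^)
Step 2: in state C at pos -1, read 0 -> (C,0)->write 1,move R,goto C. Now: state=C, head=0, tape[-2..1]=0110 (head:   ^)
Step 3: in state C at pos 0, read 1 -> (C,1)->write 0,move R,goto B. Now: state=B, head=1, tape[-2..2]=01000 (head:    ^)
Step 4: in state B at pos 1, read 0 -> (B,0)->write 1,move R,goto A. Now: state=A, head=2, tape[-2..3]=010100 (head:     ^)
Step 5: in state A at pos 2, read 0 -> (A,0)->write 1,move L,goto C. Now: state=C, head=1, tape[-2..3]=010110 (head:    ^)
Step 6: in state C at pos 1, read 1 -> (C,1)->write 0,move R,goto B. Now: state=B, head=2, tape[-2..3]=010010 (head:     ^)
Step 7: in state B at pos 2, read 1 -> (B,1)->write 1,move L,goto B. Now: state=B, head=1, tape[-2..3]=010010 (head:    ^)
Step 8: in state B at pos 1, read 0 -> (B,0)->write 1,move R,goto A. Now: state=A, head=2, tape[-2..3]=010110 (head:     ^)
Step 9: in state A at pos 2, read 1 -> (A,1)->write 1,move L,goto H. Now: state=H, head=1, tape[-2..3]=010110 (head:    ^)
State H reached at step 9; 9 <= 12 -> yes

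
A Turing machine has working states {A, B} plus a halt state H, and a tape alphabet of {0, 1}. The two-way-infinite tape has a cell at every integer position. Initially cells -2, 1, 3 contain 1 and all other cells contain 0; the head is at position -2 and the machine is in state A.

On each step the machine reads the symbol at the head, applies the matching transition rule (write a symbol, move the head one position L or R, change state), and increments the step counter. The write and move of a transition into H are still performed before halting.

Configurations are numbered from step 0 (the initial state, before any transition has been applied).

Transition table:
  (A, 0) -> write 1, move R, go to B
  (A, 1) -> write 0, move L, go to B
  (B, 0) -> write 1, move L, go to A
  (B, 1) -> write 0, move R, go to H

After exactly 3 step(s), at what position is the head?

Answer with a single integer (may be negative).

Answer: -3

Derivation:
Step 1: in state A at pos -2, read 1 -> (A,1)->write 0,move L,goto B. Now: state=B, head=-3, tape[-4..4]=000001010 (head:  ^)
Step 2: in state B at pos -3, read 0 -> (B,0)->write 1,move L,goto A. Now: state=A, head=-4, tape[-5..4]=0010001010 (head:  ^)
Step 3: in state A at pos -4, read 0 -> (A,0)->write 1,move R,goto B. Now: state=B, head=-3, tape[-5..4]=0110001010 (head:   ^)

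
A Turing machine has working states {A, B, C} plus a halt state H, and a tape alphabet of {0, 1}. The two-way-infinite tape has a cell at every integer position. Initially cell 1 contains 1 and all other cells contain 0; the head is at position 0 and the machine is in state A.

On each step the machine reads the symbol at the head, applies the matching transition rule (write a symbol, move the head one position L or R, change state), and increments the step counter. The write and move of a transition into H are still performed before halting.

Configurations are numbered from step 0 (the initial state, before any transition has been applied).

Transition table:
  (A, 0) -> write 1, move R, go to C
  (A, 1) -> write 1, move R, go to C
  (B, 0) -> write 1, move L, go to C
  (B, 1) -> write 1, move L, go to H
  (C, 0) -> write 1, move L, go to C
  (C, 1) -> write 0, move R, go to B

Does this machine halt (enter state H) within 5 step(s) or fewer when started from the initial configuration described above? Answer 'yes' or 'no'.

Step 1: in state A at pos 0, read 0 -> (A,0)->write 1,move R,goto C. Now: state=C, head=1, tape[-1..2]=0110 (head:   ^)
Step 2: in state C at pos 1, read 1 -> (C,1)->write 0,move R,goto B. Now: state=B, head=2, tape[-1..3]=01000 (head:    ^)
Step 3: in state B at pos 2, read 0 -> (B,0)->write 1,move L,goto C. Now: state=C, head=1, tape[-1..3]=01010 (head:   ^)
Step 4: in state C at pos 1, read 0 -> (C,0)->write 1,move L,goto C. Now: state=C, head=0, tape[-1..3]=01110 (head:  ^)
Step 5: in state C at pos 0, read 1 -> (C,1)->write 0,move R,goto B. Now: state=B, head=1, tape[-1..3]=00110 (head:   ^)
After 5 step(s): state = B (not H) -> not halted within 5 -> no

Answer: no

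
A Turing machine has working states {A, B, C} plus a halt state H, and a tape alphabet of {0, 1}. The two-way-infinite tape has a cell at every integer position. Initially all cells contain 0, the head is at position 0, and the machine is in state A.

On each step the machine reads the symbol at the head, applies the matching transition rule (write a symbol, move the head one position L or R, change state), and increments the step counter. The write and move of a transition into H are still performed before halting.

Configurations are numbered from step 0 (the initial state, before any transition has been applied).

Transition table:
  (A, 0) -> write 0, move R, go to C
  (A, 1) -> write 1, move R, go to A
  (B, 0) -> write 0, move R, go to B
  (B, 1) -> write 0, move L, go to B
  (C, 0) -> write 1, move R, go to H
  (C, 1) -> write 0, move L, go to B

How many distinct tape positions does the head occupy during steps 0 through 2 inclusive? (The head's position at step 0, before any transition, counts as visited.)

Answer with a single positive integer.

Step 1: in state A at pos 0, read 0 -> (A,0)->write 0,move R,goto C. Now: state=C, head=1, tape[-1..2]=0000 (head:   ^)
Step 2: in state C at pos 1, read 0 -> (C,0)->write 1,move R,goto H. Now: state=H, head=2, tape[-1..3]=00100 (head:    ^)
Head positions at steps 0..2: starting at 0, distinct positions visited = {0, 1, 2} -> 3 position(s)

Answer: 3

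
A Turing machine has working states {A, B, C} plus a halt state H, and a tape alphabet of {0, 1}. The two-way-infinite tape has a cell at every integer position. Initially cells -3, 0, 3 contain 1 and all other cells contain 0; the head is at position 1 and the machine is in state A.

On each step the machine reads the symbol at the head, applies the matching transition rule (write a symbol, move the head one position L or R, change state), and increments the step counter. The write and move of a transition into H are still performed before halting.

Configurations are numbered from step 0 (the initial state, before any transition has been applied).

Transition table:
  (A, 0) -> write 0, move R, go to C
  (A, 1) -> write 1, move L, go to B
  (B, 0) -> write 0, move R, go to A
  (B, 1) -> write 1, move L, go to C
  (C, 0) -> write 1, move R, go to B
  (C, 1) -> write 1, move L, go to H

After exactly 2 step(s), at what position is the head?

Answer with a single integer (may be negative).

Answer: 3

Derivation:
Step 1: in state A at pos 1, read 0 -> (A,0)->write 0,move R,goto C. Now: state=C, head=2, tape[-4..4]=010010010 (head:       ^)
Step 2: in state C at pos 2, read 0 -> (C,0)->write 1,move R,goto B. Now: state=B, head=3, tape[-4..4]=010010110 (head:        ^)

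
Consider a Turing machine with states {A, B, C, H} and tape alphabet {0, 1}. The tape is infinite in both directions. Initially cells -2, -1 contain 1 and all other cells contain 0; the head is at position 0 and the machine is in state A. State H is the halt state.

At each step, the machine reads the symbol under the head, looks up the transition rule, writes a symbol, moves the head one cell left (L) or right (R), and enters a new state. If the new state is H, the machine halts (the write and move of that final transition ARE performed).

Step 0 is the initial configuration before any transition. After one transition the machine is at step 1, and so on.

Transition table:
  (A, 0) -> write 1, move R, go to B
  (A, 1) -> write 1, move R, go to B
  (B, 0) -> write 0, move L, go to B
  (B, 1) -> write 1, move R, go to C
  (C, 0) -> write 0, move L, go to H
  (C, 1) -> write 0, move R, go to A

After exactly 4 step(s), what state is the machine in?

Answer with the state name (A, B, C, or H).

Step 1: in state A at pos 0, read 0 -> (A,0)->write 1,move R,goto B. Now: state=B, head=1, tape[-3..2]=011100 (head:     ^)
Step 2: in state B at pos 1, read 0 -> (B,0)->write 0,move L,goto B. Now: state=B, head=0, tape[-3..2]=011100 (head:    ^)
Step 3: in state B at pos 0, read 1 -> (B,1)->write 1,move R,goto C. Now: state=C, head=1, tape[-3..2]=011100 (head:     ^)
Step 4: in state C at pos 1, read 0 -> (C,0)->write 0,move L,goto H. Now: state=H, head=0, tape[-3..2]=011100 (head:    ^)

Answer: H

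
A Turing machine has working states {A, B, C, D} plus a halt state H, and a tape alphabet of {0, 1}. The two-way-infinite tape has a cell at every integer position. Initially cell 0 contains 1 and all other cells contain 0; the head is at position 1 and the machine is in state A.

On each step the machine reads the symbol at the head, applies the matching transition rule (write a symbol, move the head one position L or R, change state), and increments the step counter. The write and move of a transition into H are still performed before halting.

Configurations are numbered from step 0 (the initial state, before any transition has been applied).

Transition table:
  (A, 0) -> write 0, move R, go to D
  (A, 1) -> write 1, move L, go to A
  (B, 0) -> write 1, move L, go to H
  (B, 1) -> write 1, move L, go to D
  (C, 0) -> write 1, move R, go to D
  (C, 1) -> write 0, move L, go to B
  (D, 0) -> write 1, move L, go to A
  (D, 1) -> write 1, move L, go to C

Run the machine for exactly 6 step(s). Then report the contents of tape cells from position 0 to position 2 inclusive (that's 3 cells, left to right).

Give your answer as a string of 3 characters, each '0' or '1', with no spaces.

Step 1: in state A at pos 1, read 0 -> (A,0)->write 0,move R,goto D. Now: state=D, head=2, tape[-1..3]=01000 (head:    ^)
Step 2: in state D at pos 2, read 0 -> (D,0)->write 1,move L,goto A. Now: state=A, head=1, tape[-1..3]=01010 (head:   ^)
Step 3: in state A at pos 1, read 0 -> (A,0)->write 0,move R,goto D. Now: state=D, head=2, tape[-1..3]=01010 (head:    ^)
Step 4: in state D at pos 2, read 1 -> (D,1)->write 1,move L,goto C. Now: state=C, head=1, tape[-1..3]=01010 (head:   ^)
Step 5: in state C at pos 1, read 0 -> (C,0)->write 1,move R,goto D. Now: state=D, head=2, tape[-1..3]=01110 (head:    ^)
Step 6: in state D at pos 2, read 1 -> (D,1)->write 1,move L,goto C. Now: state=C, head=1, tape[-1..3]=01110 (head:   ^)

Answer: 111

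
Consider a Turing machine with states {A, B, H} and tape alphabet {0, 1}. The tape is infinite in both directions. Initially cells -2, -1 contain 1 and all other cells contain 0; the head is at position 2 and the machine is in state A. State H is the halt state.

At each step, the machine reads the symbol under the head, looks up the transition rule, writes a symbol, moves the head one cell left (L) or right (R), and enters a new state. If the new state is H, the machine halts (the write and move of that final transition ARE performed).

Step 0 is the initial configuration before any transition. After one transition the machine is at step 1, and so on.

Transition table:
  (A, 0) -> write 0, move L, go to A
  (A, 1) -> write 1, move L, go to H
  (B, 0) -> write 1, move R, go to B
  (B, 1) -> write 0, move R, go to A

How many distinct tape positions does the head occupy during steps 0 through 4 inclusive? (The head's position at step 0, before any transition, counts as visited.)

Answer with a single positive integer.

Step 1: in state A at pos 2, read 0 -> (A,0)->write 0,move L,goto A. Now: state=A, head=1, tape[-3..3]=0110000 (head:     ^)
Step 2: in state A at pos 1, read 0 -> (A,0)->write 0,move L,goto A. Now: state=A, head=0, tape[-3..3]=0110000 (head:    ^)
Step 3: in state A at pos 0, read 0 -> (A,0)->write 0,move L,goto A. Now: state=A, head=-1, tape[-3..3]=0110000 (head:   ^)
Step 4: in state A at pos -1, read 1 -> (A,1)->write 1,move L,goto H. Now: state=H, head=-2, tape[-3..3]=0110000 (head:  ^)
Head positions at steps 0..4: starting at 2, distinct positions visited = {-2, -1, 0, 1, 2} -> 5 position(s)

Answer: 5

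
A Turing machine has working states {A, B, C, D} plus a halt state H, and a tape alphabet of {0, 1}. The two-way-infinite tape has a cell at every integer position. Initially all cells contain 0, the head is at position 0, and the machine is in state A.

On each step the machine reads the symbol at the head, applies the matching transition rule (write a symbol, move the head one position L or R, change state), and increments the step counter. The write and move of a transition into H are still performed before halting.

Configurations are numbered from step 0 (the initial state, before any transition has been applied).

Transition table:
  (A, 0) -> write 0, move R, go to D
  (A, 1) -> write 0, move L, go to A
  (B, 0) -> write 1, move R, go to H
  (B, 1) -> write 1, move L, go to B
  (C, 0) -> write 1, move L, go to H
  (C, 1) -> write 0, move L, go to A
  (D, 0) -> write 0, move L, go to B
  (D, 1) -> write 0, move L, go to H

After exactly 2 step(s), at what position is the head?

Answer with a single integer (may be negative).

Step 1: in state A at pos 0, read 0 -> (A,0)->write 0,move R,goto D. Now: state=D, head=1, tape[-1..2]=0000 (head:   ^)
Step 2: in state D at pos 1, read 0 -> (D,0)->write 0,move L,goto B. Now: state=B, head=0, tape[-1..2]=0000 (head:  ^)

Answer: 0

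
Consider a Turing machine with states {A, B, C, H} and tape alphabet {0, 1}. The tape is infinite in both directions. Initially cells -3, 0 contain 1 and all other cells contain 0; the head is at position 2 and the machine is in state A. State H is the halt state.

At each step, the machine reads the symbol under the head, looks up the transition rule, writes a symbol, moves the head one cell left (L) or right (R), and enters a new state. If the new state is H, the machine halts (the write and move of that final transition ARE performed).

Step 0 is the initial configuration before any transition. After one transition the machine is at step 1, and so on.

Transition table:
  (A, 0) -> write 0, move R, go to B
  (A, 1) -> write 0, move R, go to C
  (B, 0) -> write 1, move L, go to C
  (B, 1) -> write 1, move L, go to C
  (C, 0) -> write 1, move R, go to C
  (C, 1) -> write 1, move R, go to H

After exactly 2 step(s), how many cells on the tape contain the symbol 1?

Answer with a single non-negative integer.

Answer: 3

Derivation:
Step 1: in state A at pos 2, read 0 -> (A,0)->write 0,move R,goto B. Now: state=B, head=3, tape[-4..4]=010010000 (head:        ^)
Step 2: in state B at pos 3, read 0 -> (B,0)->write 1,move L,goto C. Now: state=C, head=2, tape[-4..4]=010010010 (head:       ^)
Cells containing 1 after step 2: {-3, 0, 3} -> 3 cell(s)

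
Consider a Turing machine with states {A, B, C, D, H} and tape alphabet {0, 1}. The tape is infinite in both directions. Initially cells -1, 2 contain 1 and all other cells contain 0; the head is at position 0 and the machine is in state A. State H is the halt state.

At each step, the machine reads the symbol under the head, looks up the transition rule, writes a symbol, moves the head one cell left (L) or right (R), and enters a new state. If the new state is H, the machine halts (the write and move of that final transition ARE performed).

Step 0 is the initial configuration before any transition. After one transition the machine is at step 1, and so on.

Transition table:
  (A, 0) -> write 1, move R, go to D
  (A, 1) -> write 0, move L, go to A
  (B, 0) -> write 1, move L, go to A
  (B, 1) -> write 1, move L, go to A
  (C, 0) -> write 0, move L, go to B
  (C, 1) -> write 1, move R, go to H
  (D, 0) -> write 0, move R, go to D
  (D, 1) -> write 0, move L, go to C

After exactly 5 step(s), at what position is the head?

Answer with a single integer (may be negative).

Answer: -1

Derivation:
Step 1: in state A at pos 0, read 0 -> (A,0)->write 1,move R,goto D. Now: state=D, head=1, tape[-2..3]=011010 (head:    ^)
Step 2: in state D at pos 1, read 0 -> (D,0)->write 0,move R,goto D. Now: state=D, head=2, tape[-2..3]=011010 (head:     ^)
Step 3: in state D at pos 2, read 1 -> (D,1)->write 0,move L,goto C. Now: state=C, head=1, tape[-2..3]=011000 (head:    ^)
Step 4: in state C at pos 1, read 0 -> (C,0)->write 0,move L,goto B. Now: state=B, head=0, tape[-2..3]=011000 (head:   ^)
Step 5: in state B at pos 0, read 1 -> (B,1)->write 1,move L,goto A. Now: state=A, head=-1, tape[-2..3]=011000 (head:  ^)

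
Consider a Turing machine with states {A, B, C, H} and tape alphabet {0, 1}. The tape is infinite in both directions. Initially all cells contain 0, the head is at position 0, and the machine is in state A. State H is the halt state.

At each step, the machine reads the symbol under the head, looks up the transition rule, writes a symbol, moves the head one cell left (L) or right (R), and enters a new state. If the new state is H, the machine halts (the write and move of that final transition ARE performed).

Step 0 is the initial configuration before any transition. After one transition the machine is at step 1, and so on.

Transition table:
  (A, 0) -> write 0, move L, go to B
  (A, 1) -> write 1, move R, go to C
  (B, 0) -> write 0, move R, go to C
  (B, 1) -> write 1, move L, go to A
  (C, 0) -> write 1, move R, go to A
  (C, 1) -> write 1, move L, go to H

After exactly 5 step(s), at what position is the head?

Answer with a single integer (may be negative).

Answer: -1

Derivation:
Step 1: in state A at pos 0, read 0 -> (A,0)->write 0,move L,goto B. Now: state=B, head=-1, tape[-2..1]=0000 (head:  ^)
Step 2: in state B at pos -1, read 0 -> (B,0)->write 0,move R,goto C. Now: state=C, head=0, tape[-2..1]=0000 (head:   ^)
Step 3: in state C at pos 0, read 0 -> (C,0)->write 1,move R,goto A. Now: state=A, head=1, tape[-2..2]=00100 (head:    ^)
Step 4: in state A at pos 1, read 0 -> (A,0)->write 0,move L,goto B. Now: state=B, head=0, tape[-2..2]=00100 (head:   ^)
Step 5: in state B at pos 0, read 1 -> (B,1)->write 1,move L,goto A. Now: state=A, head=-1, tape[-2..2]=00100 (head:  ^)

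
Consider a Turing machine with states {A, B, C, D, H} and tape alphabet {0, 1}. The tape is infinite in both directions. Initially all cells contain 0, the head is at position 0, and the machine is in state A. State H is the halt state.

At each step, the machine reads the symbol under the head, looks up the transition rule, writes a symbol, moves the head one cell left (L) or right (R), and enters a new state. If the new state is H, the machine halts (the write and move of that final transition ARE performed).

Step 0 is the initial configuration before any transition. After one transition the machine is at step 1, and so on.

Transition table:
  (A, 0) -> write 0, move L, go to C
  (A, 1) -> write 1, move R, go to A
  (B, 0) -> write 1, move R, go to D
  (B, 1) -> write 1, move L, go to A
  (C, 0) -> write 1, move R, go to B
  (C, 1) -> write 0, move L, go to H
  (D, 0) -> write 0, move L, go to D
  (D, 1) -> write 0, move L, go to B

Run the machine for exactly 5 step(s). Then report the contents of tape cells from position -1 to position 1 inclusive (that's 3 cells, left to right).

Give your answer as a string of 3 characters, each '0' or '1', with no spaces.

Step 1: in state A at pos 0, read 0 -> (A,0)->write 0,move L,goto C. Now: state=C, head=-1, tape[-2..1]=0000 (head:  ^)
Step 2: in state C at pos -1, read 0 -> (C,0)->write 1,move R,goto B. Now: state=B, head=0, tape[-2..1]=0100 (head:   ^)
Step 3: in state B at pos 0, read 0 -> (B,0)->write 1,move R,goto D. Now: state=D, head=1, tape[-2..2]=01100 (head:    ^)
Step 4: in state D at pos 1, read 0 -> (D,0)->write 0,move L,goto D. Now: state=D, head=0, tape[-2..2]=01100 (head:   ^)
Step 5: in state D at pos 0, read 1 -> (D,1)->write 0,move L,goto B. Now: state=B, head=-1, tape[-2..2]=01000 (head:  ^)

Answer: 100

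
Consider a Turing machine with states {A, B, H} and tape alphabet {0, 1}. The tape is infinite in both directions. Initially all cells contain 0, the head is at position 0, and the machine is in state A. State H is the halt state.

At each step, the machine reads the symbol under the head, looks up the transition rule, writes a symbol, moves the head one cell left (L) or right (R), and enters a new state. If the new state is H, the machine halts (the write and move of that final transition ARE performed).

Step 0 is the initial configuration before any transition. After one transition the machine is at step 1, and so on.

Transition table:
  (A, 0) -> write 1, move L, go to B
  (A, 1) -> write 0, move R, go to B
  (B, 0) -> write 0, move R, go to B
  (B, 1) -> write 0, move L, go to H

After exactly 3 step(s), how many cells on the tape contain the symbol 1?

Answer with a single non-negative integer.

Answer: 0

Derivation:
Step 1: in state A at pos 0, read 0 -> (A,0)->write 1,move L,goto B. Now: state=B, head=-1, tape[-2..1]=0010 (head:  ^)
Step 2: in state B at pos -1, read 0 -> (B,0)->write 0,move R,goto B. Now: state=B, head=0, tape[-2..1]=0010 (head:   ^)
Step 3: in state B at pos 0, read 1 -> (B,1)->write 0,move L,goto H. Now: state=H, head=-1, tape[-2..1]=0000 (head:  ^)
No cell contains 1 after step 3 -> 0 cell(s)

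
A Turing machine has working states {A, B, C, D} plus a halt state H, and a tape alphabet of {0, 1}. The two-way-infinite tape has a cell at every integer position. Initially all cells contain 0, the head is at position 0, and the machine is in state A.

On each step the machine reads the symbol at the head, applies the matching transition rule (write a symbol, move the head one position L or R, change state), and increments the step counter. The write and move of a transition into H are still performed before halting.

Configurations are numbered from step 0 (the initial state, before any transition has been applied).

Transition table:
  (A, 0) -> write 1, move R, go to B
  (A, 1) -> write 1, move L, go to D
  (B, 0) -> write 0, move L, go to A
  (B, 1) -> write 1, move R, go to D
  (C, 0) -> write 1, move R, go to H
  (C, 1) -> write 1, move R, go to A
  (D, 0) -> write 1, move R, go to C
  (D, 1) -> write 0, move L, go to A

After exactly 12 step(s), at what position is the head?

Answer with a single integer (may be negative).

Answer: 0

Derivation:
Step 1: in state A at pos 0, read 0 -> (A,0)->write 1,move R,goto B. Now: state=B, head=1, tape[-1..2]=0100 (head:   ^)
Step 2: in state B at pos 1, read 0 -> (B,0)->write 0,move L,goto A. Now: state=A, head=0, tape[-1..2]=0100 (head:  ^)
Step 3: in state A at pos 0, read 1 -> (A,1)->write 1,move L,goto D. Now: state=D, head=-1, tape[-2..2]=00100 (head:  ^)
Step 4: in state D at pos -1, read 0 -> (D,0)->write 1,move R,goto C. Now: state=C, head=0, tape[-2..2]=01100 (head:   ^)
Step 5: in state C at pos 0, read 1 -> (C,1)->write 1,move R,goto A. Now: state=A, head=1, tape[-2..2]=01100 (head:    ^)
Step 6: in state A at pos 1, read 0 -> (A,0)->write 1,move R,goto B. Now: state=B, head=2, tape[-2..3]=011100 (head:     ^)
Step 7: in state B at pos 2, read 0 -> (B,0)->write 0,move L,goto A. Now: state=A, head=1, tape[-2..3]=011100 (head:    ^)
Step 8: in state A at pos 1, read 1 -> (A,1)->write 1,move L,goto D. Now: state=D, head=0, tape[-2..3]=011100 (head:   ^)
Step 9: in state D at pos 0, read 1 -> (D,1)->write 0,move L,goto A. Now: state=A, head=-1, tape[-2..3]=010100 (head:  ^)
Step 10: in state A at pos -1, read 1 -> (A,1)->write 1,move L,goto D. Now: state=D, head=-2, tape[-3..3]=0010100 (head:  ^)
Step 11: in state D at pos -2, read 0 -> (D,0)->write 1,move R,goto C. Now: state=C, head=-1, tape[-3..3]=0110100 (head:   ^)
Step 12: in state C at pos -1, read 1 -> (C,1)->write 1,move R,goto A. Now: state=A, head=0, tape[-3..3]=0110100 (head:    ^)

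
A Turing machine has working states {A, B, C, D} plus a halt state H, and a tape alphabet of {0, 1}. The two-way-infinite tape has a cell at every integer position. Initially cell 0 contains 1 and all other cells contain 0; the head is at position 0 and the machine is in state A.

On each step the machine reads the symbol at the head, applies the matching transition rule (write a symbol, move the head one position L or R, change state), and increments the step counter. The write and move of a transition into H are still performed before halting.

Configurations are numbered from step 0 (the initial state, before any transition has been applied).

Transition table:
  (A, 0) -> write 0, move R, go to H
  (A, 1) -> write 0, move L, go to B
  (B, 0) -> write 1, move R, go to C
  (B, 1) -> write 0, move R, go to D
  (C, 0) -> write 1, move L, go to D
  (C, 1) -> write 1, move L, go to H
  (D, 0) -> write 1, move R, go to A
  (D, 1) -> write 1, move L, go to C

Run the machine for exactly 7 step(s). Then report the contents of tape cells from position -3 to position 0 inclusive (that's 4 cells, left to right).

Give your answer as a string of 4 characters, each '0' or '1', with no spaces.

Answer: 1011

Derivation:
Step 1: in state A at pos 0, read 1 -> (A,1)->write 0,move L,goto B. Now: state=B, head=-1, tape[-2..1]=0000 (head:  ^)
Step 2: in state B at pos -1, read 0 -> (B,0)->write 1,move R,goto C. Now: state=C, head=0, tape[-2..1]=0100 (head:   ^)
Step 3: in state C at pos 0, read 0 -> (C,0)->write 1,move L,goto D. Now: state=D, head=-1, tape[-2..1]=0110 (head:  ^)
Step 4: in state D at pos -1, read 1 -> (D,1)->write 1,move L,goto C. Now: state=C, head=-2, tape[-3..1]=00110 (head:  ^)
Step 5: in state C at pos -2, read 0 -> (C,0)->write 1,move L,goto D. Now: state=D, head=-3, tape[-4..1]=001110 (head:  ^)
Step 6: in state D at pos -3, read 0 -> (D,0)->write 1,move R,goto A. Now: state=A, head=-2, tape[-4..1]=011110 (head:   ^)
Step 7: in state A at pos -2, read 1 -> (A,1)->write 0,move L,goto B. Now: state=B, head=-3, tape[-4..1]=010110 (head:  ^)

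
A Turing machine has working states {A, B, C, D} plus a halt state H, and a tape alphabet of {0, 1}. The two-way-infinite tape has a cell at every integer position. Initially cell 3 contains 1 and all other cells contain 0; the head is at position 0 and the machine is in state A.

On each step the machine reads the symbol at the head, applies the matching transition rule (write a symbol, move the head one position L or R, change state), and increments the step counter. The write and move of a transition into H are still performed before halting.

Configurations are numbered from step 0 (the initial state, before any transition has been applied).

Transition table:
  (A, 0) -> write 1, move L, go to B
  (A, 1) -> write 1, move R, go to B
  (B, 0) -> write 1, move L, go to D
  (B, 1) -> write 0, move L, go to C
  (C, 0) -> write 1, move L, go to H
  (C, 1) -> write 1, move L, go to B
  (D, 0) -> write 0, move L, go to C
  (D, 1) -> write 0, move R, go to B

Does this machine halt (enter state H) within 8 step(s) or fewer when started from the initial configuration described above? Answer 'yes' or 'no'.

Answer: yes

Derivation:
Step 1: in state A at pos 0, read 0 -> (A,0)->write 1,move L,goto B. Now: state=B, head=-1, tape[-2..4]=0010010 (head:  ^)
Step 2: in state B at pos -1, read 0 -> (B,0)->write 1,move L,goto D. Now: state=D, head=-2, tape[-3..4]=00110010 (head:  ^)
Step 3: in state D at pos -2, read 0 -> (D,0)->write 0,move L,goto C. Now: state=C, head=-3, tape[-4..4]=000110010 (head:  ^)
Step 4: in state C at pos -3, read 0 -> (C,0)->write 1,move L,goto H. Now: state=H, head=-4, tape[-5..4]=0010110010 (head:  ^)
State H reached at step 4; 4 <= 8 -> yes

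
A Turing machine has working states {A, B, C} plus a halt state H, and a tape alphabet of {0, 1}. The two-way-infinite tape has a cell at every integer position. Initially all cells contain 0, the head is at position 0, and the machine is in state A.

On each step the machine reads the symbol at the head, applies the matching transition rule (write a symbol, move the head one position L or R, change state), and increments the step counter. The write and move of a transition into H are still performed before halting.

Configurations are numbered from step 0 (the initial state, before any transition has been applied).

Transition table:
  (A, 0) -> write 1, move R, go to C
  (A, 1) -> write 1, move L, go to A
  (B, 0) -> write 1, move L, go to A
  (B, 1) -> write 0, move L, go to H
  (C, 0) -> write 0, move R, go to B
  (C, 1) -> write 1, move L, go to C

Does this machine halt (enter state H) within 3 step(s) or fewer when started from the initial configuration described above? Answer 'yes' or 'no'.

Answer: no

Derivation:
Step 1: in state A at pos 0, read 0 -> (A,0)->write 1,move R,goto C. Now: state=C, head=1, tape[-1..2]=0100 (head:   ^)
Step 2: in state C at pos 1, read 0 -> (C,0)->write 0,move R,goto B. Now: state=B, head=2, tape[-1..3]=01000 (head:    ^)
Step 3: in state B at pos 2, read 0 -> (B,0)->write 1,move L,goto A. Now: state=A, head=1, tape[-1..3]=01010 (head:   ^)
After 3 step(s): state = A (not H) -> not halted within 3 -> no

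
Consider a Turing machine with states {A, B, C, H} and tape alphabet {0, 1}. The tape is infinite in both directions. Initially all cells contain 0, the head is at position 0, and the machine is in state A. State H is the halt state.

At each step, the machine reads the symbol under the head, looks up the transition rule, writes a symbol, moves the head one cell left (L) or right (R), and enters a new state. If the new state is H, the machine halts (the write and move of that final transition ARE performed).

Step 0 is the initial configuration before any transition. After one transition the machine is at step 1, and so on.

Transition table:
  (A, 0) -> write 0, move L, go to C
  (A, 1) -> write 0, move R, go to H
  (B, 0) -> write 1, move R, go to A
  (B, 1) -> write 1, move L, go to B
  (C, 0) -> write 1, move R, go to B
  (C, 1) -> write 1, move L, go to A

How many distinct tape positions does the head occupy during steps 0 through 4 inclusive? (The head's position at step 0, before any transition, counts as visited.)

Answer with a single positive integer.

Step 1: in state A at pos 0, read 0 -> (A,0)->write 0,move L,goto C. Now: state=C, head=-1, tape[-2..1]=0000 (head:  ^)
Step 2: in state C at pos -1, read 0 -> (C,0)->write 1,move R,goto B. Now: state=B, head=0, tape[-2..1]=0100 (head:   ^)
Step 3: in state B at pos 0, read 0 -> (B,0)->write 1,move R,goto A. Now: state=A, head=1, tape[-2..2]=01100 (head:    ^)
Step 4: in state A at pos 1, read 0 -> (A,0)->write 0,move L,goto C. Now: state=C, head=0, tape[-2..2]=01100 (head:   ^)
Head positions at steps 0..4: starting at 0, distinct positions visited = {-1, 0, 1} -> 3 position(s)

Answer: 3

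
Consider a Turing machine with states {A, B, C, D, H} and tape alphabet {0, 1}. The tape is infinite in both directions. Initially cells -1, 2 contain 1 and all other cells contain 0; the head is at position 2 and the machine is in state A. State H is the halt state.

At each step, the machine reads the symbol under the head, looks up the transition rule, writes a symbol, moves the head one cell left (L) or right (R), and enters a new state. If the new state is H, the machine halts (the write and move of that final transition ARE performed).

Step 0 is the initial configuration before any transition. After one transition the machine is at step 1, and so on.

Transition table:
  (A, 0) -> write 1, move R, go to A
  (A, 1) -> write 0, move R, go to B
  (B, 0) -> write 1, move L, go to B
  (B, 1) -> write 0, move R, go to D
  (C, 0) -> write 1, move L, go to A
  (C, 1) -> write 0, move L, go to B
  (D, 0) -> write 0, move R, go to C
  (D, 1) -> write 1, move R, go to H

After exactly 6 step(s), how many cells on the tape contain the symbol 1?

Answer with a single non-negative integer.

Step 1: in state A at pos 2, read 1 -> (A,1)->write 0,move R,goto B. Now: state=B, head=3, tape[-2..4]=0100000 (head:      ^)
Step 2: in state B at pos 3, read 0 -> (B,0)->write 1,move L,goto B. Now: state=B, head=2, tape[-2..4]=0100010 (head:     ^)
Step 3: in state B at pos 2, read 0 -> (B,0)->write 1,move L,goto B. Now: state=B, head=1, tape[-2..4]=0100110 (head:    ^)
Step 4: in state B at pos 1, read 0 -> (B,0)->write 1,move L,goto B. Now: state=B, head=0, tape[-2..4]=0101110 (head:   ^)
Step 5: in state B at pos 0, read 0 -> (B,0)->write 1,move L,goto B. Now: state=B, head=-1, tape[-2..4]=0111110 (head:  ^)
Step 6: in state B at pos -1, read 1 -> (B,1)->write 0,move R,goto D. Now: state=D, head=0, tape[-2..4]=0011110 (head:   ^)
Cells containing 1 after step 6: {0, 1, 2, 3} -> 4 cell(s)

Answer: 4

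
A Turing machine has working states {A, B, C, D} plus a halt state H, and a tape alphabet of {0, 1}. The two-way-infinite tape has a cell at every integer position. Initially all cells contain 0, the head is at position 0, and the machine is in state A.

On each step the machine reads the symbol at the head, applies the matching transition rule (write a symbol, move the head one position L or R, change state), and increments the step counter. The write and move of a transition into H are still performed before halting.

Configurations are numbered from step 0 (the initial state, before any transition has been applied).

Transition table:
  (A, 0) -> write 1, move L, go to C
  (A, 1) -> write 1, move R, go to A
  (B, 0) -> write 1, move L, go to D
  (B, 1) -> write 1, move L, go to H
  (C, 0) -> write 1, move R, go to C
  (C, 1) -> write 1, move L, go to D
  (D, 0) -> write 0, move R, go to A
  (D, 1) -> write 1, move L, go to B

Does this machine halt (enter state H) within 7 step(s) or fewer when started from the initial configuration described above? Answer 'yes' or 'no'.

Step 1: in state A at pos 0, read 0 -> (A,0)->write 1,move L,goto C. Now: state=C, head=-1, tape[-2..1]=0010 (head:  ^)
Step 2: in state C at pos -1, read 0 -> (C,0)->write 1,move R,goto C. Now: state=C, head=0, tape[-2..1]=0110 (head:   ^)
Step 3: in state C at pos 0, read 1 -> (C,1)->write 1,move L,goto D. Now: state=D, head=-1, tape[-2..1]=0110 (head:  ^)
Step 4: in state D at pos -1, read 1 -> (D,1)->write 1,move L,goto B. Now: state=B, head=-2, tape[-3..1]=00110 (head:  ^)
Step 5: in state B at pos -2, read 0 -> (B,0)->write 1,move L,goto D. Now: state=D, head=-3, tape[-4..1]=001110 (head:  ^)
Step 6: in state D at pos -3, read 0 -> (D,0)->write 0,move R,goto A. Now: state=A, head=-2, tape[-4..1]=001110 (head:   ^)
Step 7: in state A at pos -2, read 1 -> (A,1)->write 1,move R,goto A. Now: state=A, head=-1, tape[-4..1]=001110 (head:    ^)
After 7 step(s): state = A (not H) -> not halted within 7 -> no

Answer: no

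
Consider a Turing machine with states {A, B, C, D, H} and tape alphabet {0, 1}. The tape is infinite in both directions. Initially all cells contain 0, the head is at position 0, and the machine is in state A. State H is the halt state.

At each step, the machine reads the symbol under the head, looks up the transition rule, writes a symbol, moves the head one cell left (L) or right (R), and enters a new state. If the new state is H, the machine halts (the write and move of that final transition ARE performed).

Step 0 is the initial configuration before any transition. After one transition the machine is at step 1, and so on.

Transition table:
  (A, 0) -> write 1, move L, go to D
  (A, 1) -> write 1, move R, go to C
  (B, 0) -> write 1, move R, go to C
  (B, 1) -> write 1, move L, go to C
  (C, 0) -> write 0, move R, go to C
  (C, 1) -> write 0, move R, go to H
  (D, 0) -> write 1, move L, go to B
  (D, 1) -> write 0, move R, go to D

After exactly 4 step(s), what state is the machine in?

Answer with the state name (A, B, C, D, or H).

Step 1: in state A at pos 0, read 0 -> (A,0)->write 1,move L,goto D. Now: state=D, head=-1, tape[-2..1]=0010 (head:  ^)
Step 2: in state D at pos -1, read 0 -> (D,0)->write 1,move L,goto B. Now: state=B, head=-2, tape[-3..1]=00110 (head:  ^)
Step 3: in state B at pos -2, read 0 -> (B,0)->write 1,move R,goto C. Now: state=C, head=-1, tape[-3..1]=01110 (head:   ^)
Step 4: in state C at pos -1, read 1 -> (C,1)->write 0,move R,goto H. Now: state=H, head=0, tape[-3..1]=01010 (head:    ^)

Answer: H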